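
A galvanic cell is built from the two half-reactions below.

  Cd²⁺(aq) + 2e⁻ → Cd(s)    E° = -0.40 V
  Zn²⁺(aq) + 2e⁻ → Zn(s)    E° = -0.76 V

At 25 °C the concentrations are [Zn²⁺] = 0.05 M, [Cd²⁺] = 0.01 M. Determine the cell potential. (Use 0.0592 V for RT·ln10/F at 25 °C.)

0.339 V

The Cd²⁺/Cd couple has the higher reduction potential and acts as the cathode, so E°_cell = -0.40 − (-0.76) = 0.36 V.
Balancing electrons gives n = 2; the reaction quotient is Q = [Zn²⁺]/[Cd²⁺] = 5.00.
At 25 °C, E = E° − (0.0592/n) log Q = 0.36 − (0.0592/2)(0.699) = 0.360 − 0.021 = 0.339 V.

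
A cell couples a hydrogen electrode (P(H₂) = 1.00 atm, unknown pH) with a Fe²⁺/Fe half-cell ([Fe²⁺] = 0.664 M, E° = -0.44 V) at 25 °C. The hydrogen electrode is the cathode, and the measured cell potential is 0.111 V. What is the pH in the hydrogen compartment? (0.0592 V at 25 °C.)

E°_cell = 0.44 V and n = 2.
log Q = n(E° − E)/0.0592 = 2×(0.44 − 0.111)/0.0592 = 11.115.
With Q = [Fe²⁺]·P(H₂) / [H⁺]^2, solving for [H⁺] gives log[H⁺] = -5.646, so pH = 5.65.

pH = 5.65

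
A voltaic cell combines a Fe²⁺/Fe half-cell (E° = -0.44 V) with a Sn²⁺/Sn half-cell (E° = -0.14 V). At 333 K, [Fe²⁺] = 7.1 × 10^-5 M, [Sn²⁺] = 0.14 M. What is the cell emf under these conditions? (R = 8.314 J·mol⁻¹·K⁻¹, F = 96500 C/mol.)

0.409 V

The Sn²⁺/Sn couple has the higher reduction potential and acts as the cathode, so E°_cell = -0.14 − (-0.44) = 0.30 V.
Balancing electrons gives n = 2; the reaction quotient is Q = [Fe²⁺]/[Sn²⁺] = 5.07 × 10^-4.
E = E° − (RT/nF) ln Q = 0.30 − (8.314×333)/(2×96500) × (-7.587) = 0.300 + 0.109 = 0.409 V.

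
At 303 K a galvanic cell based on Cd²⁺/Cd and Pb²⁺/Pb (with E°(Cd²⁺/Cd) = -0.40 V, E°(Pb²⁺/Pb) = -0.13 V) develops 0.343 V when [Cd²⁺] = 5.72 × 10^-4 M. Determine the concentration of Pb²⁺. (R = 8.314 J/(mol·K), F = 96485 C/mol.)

From the Nernst equation, ln Q = nF(E° − E)/RT = 2×96485×(0.27 − 0.343)/(8.314×303) = -5.592, so Q = 0.00373.
With Q = [Cd²⁺]/[Pb²⁺] and the known concentrations, [Pb²⁺] in the denominator gives [Pb²⁺] = 0.15 M.

0.15 M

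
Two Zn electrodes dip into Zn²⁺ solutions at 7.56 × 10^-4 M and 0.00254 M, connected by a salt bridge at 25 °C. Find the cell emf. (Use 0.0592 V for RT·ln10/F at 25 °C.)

0.016 V

Both half-cells are Zn²⁺/Zn, so E°_cell = 0. The concentrated side is the cathode; the cell reaction moves Zn²⁺ from high to low concentration with n = 2.
Q = [Zn²⁺]_dilute/[Zn²⁺]_conc = 7.56 × 10^-4/0.00254 = 0.298.
E = 0 − (0.0592/2) log Q = −(0.0592/2)(-0.526) = 0.0156 V.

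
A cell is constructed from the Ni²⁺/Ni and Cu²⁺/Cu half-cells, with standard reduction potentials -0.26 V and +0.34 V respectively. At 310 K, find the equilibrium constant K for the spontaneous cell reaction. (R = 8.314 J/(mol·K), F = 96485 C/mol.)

E°_cell = +0.34 − (-0.26) = 0.60 V, with n = 2 electrons transferred.
At equilibrium E = 0, so the Nernst equation gives ln K = nFE°/RT = (2)(96485)(0.60)/((8.314)(310)) = 44.92.
K = e^44.92 = 3.2 × 10^19.

3.2 × 10^19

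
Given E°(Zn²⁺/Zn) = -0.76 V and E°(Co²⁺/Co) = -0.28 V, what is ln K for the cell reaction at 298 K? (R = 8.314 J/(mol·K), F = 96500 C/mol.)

E°_cell = -0.28 − (-0.76) = 0.48 V, with n = 2 electrons transferred.
At equilibrium E = 0, so the Nernst equation gives ln K = nFE°/RT = (2)(96500)(0.48)/((8.314)(298)) = 37.39.

ln K = 37.4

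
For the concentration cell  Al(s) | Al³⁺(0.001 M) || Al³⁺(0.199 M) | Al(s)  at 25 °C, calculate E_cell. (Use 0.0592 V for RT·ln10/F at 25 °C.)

0.045 V

Both half-cells are Al³⁺/Al, so E°_cell = 0. The concentrated side is the cathode; the cell reaction moves Al³⁺ from high to low concentration with n = 3.
Q = [Al³⁺]_dilute/[Al³⁺]_conc = 0.001/0.199 = 0.00503.
E = 0 − (0.0592/3) log Q = −(0.0592/3)(-2.299) = 0.0454 V.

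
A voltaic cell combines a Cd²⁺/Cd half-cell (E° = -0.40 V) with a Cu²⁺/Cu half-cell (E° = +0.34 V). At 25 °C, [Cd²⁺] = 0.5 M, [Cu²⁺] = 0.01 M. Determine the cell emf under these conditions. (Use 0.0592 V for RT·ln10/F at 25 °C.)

The Cu²⁺/Cu couple has the higher reduction potential and acts as the cathode, so E°_cell = +0.34 − (-0.40) = 0.74 V.
Balancing electrons gives n = 2; the reaction quotient is Q = [Cd²⁺]/[Cu²⁺] = 50.0.
At 25 °C, E = E° − (0.0592/n) log Q = 0.74 − (0.0592/2)(1.699) = 0.740 − 0.050 = 0.690 V.

0.690 V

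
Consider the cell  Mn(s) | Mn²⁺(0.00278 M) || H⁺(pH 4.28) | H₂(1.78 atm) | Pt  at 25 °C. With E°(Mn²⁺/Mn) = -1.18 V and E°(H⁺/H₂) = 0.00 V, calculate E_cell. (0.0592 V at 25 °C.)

0.99 V

The hydrogen couple is the cathode, so E°_cell = 1.18 V; n = 2.
[H⁺] = 10^(−4.28) = 5.2 × 10^-5 M, and Q = [Mn²⁺]·P(H₂) / [H⁺]^2 = 1.8 × 10^6.
E = E° − (0.0592/2) log Q = 1.18 − (0.0592/2)(6.254) = 0.995 V.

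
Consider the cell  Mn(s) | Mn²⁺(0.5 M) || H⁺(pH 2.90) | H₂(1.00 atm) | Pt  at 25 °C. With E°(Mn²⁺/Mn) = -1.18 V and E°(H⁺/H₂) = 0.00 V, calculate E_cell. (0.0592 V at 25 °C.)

1.02 V

The hydrogen couple is the cathode, so E°_cell = 1.18 V; n = 2.
[H⁺] = 10^(−2.90) = 0.0013 M, and Q = [Mn²⁺]·P(H₂) / [H⁺]^2 = 3.15 × 10^5.
E = E° − (0.0592/2) log Q = 1.18 − (0.0592/2)(5.499) = 1.017 V.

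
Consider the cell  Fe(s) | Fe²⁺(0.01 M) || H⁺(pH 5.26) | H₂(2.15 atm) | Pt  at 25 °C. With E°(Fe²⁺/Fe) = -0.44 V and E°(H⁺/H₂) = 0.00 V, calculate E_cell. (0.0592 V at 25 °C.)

The hydrogen couple is the cathode, so E°_cell = 0.44 V; n = 2.
[H⁺] = 10^(−5.26) = 5.5 × 10^-6 M, and Q = [Fe²⁺]·P(H₂) / [H⁺]^2 = 7.12 × 10^8.
E = E° − (0.0592/2) log Q = 0.44 − (0.0592/2)(8.852) = 0.178 V.

0.18 V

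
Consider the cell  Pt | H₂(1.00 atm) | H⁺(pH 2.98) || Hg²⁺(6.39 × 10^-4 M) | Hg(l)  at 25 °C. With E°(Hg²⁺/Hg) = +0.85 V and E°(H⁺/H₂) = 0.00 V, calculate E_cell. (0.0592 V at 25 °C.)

0.93 V

The Hg²⁺/Hg couple is the cathode, so E°_cell = 0.85 V; n = 2.
[H⁺] = 10^(−2.98) = 0.0010 M, and Q = [H⁺]^2 / ([Hg²⁺]·P(H₂)) = 0.00172.
E = E° − (0.0592/2) log Q = 0.85 − (0.0592/2)(-2.766) = 0.932 V.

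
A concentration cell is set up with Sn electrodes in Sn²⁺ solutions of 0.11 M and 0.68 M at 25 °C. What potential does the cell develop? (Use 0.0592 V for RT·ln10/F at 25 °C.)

0.023 V

Both half-cells are Sn²⁺/Sn, so E°_cell = 0. The concentrated side is the cathode; the cell reaction moves Sn²⁺ from high to low concentration with n = 2.
Q = [Sn²⁺]_dilute/[Sn²⁺]_conc = 0.11/0.68 = 0.162.
E = 0 − (0.0592/2) log Q = −(0.0592/2)(-0.791) = 0.0234 V.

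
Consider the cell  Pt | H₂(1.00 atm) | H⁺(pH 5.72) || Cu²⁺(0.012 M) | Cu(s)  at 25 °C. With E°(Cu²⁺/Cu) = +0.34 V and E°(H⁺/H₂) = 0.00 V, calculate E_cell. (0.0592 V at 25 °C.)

The Cu²⁺/Cu couple is the cathode, so E°_cell = 0.34 V; n = 2.
[H⁺] = 10^(−5.72) = 1.9 × 10^-6 M, and Q = [H⁺]^2 / ([Cu²⁺]·P(H₂)) = 3.03 × 10^-10.
E = E° − (0.0592/2) log Q = 0.34 − (0.0592/2)(-9.519) = 0.622 V.

0.62 V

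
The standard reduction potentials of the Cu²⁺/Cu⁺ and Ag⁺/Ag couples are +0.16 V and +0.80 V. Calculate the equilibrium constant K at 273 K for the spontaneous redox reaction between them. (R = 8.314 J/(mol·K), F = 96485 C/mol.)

E°_cell = +0.80 − (+0.16) = 0.64 V, with n = 1 electron transferred.
At equilibrium E = 0, so the Nernst equation gives ln K = nFE°/RT = (1)(96485)(0.64)/((8.314)(273)) = 27.21.
K = e^27.21 = 6.5 × 10^11.

6.5 × 10^11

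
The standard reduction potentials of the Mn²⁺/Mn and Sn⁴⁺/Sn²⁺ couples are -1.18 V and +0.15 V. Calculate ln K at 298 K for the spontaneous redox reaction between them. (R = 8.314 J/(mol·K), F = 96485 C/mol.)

ln K = 103.6

E°_cell = +0.15 − (-1.18) = 1.33 V, with n = 2 electrons transferred.
At equilibrium E = 0, so the Nernst equation gives ln K = nFE°/RT = (2)(96485)(1.33)/((8.314)(298)) = 103.59.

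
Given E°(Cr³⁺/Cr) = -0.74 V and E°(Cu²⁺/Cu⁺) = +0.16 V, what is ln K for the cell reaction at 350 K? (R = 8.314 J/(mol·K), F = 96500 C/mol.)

ln K = 89.5

E°_cell = +0.16 − (-0.74) = 0.90 V, with n = 3 electrons transferred.
At equilibrium E = 0, so the Nernst equation gives ln K = nFE°/RT = (3)(96500)(0.90)/((8.314)(350)) = 89.54.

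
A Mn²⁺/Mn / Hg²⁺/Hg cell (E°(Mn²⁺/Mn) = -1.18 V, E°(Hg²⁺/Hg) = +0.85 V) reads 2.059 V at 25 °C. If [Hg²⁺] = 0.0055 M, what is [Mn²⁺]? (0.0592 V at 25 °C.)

5.8 × 10^-4 M

From the Nernst equation, log Q = n(E° − E)/0.0592 = 2(2.03 − 2.059)/0.0592 = -0.980, so Q = 0.105.
With Q = [Mn²⁺]/[Hg²⁺] and the known concentrations, [Mn²⁺] in the numerator gives [Mn²⁺] = 5.8 × 10^-4 M.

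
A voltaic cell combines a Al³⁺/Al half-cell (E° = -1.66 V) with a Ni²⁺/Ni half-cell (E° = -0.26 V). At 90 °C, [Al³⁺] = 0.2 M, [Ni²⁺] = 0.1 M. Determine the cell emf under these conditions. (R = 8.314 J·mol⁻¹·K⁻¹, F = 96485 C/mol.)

1.38 V

The Ni²⁺/Ni couple has the higher reduction potential and acts as the cathode, so E°_cell = -0.26 − (-1.66) = 1.40 V.
Balancing electrons gives n = 6; the reaction quotient is Q = [Al³⁺]^2/[Ni²⁺]^3 = 40.0.
E = E° − (RT/nF) ln Q = 1.40 − (8.314×363)/(6×96485) × (3.689) = 1.400 − 0.019 = 1.381 V.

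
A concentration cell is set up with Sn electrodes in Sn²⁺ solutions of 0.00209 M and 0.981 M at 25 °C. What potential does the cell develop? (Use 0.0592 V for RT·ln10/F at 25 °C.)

Both half-cells are Sn²⁺/Sn, so E°_cell = 0. The concentrated side is the cathode; the cell reaction moves Sn²⁺ from high to low concentration with n = 2.
Q = [Sn²⁺]_dilute/[Sn²⁺]_conc = 0.00209/0.981 = 0.00213.
E = 0 − (0.0592/2) log Q = −(0.0592/2)(-2.672) = 0.0791 V.

0.079 V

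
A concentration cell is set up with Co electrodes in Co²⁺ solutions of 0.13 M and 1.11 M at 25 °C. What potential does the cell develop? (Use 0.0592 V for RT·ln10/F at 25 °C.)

Both half-cells are Co²⁺/Co, so E°_cell = 0. The concentrated side is the cathode; the cell reaction moves Co²⁺ from high to low concentration with n = 2.
Q = [Co²⁺]_dilute/[Co²⁺]_conc = 0.13/1.11 = 0.117.
E = 0 − (0.0592/2) log Q = −(0.0592/2)(-0.931) = 0.0276 V.

0.028 V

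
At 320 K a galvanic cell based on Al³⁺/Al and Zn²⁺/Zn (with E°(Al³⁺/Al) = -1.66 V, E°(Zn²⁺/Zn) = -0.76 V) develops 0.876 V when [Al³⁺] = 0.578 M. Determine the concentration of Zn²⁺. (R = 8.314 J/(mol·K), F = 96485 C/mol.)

0.12 M

From the Nernst equation, ln Q = nF(E° − E)/RT = 6×96485×(0.90 − 0.876)/(8.314×320) = 5.222, so Q = 185.
With Q = [Al³⁺]^2/[Zn²⁺]^3 and the known concentrations, [Zn²⁺]^3 in the denominator gives [Zn²⁺] = 0.12 M.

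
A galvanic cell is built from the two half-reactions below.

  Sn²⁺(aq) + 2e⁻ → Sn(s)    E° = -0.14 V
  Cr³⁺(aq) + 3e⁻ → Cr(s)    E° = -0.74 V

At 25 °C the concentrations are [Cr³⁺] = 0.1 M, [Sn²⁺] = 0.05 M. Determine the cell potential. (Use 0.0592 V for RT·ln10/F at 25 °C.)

The Sn²⁺/Sn couple has the higher reduction potential and acts as the cathode, so E°_cell = -0.14 − (-0.74) = 0.60 V.
Balancing electrons gives n = 6; the reaction quotient is Q = [Cr³⁺]^2/[Sn²⁺]^3 = 80.0.
At 25 °C, E = E° − (0.0592/n) log Q = 0.60 − (0.0592/6)(1.903) = 0.600 − 0.019 = 0.581 V.

0.581 V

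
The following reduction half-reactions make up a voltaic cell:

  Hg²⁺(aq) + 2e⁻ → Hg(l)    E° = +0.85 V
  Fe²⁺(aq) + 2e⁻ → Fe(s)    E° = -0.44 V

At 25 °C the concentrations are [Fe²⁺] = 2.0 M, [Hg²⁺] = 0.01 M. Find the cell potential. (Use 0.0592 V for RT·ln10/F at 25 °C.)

1.22 V

The Hg²⁺/Hg couple has the higher reduction potential and acts as the cathode, so E°_cell = +0.85 − (-0.44) = 1.29 V.
Balancing electrons gives n = 2; the reaction quotient is Q = [Fe²⁺]/[Hg²⁺] = 200.
At 25 °C, E = E° − (0.0592/n) log Q = 1.29 − (0.0592/2)(2.301) = 1.290 − 0.068 = 1.222 V.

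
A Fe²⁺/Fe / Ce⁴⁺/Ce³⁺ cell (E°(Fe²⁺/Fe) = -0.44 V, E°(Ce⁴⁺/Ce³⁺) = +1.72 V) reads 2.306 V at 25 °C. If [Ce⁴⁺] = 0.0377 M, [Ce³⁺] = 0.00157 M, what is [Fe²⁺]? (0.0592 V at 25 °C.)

0.0067 M

From the Nernst equation, log Q = n(E° − E)/0.0592 = 2(2.16 − 2.306)/0.0592 = -4.932, so Q = 1.17 × 10^-5.
With Q = [Fe²⁺]·[Ce³⁺]^2/[Ce⁴⁺]^2 and the known concentrations, [Fe²⁺] in the numerator gives [Fe²⁺] = 0.0067 M.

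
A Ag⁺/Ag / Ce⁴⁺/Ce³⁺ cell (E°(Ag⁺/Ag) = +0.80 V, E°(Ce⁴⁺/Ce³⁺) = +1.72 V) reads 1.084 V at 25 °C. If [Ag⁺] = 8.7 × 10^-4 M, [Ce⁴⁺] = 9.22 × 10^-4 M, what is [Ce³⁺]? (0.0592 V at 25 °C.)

0.0018 M

From the Nernst equation, log Q = n(E° − E)/0.0592 = 1(0.92 − 1.084)/0.0592 = -2.770, so Q = 0.00170.
With Q = [Ag⁺]·[Ce³⁺]/[Ce⁴⁺] and the known concentrations, [Ce³⁺] in the numerator gives [Ce³⁺] = 0.0018 M.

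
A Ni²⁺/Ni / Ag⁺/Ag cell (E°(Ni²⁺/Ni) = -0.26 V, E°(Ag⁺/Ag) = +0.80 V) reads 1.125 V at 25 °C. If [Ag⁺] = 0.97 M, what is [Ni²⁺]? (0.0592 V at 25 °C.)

From the Nernst equation, log Q = n(E° − E)/0.0592 = 2(1.06 − 1.125)/0.0592 = -2.196, so Q = 0.00637.
With Q = [Ni²⁺]/[Ag⁺]^2 and the known concentrations, [Ni²⁺] in the numerator gives [Ni²⁺] = 0.006 M.

0.006 M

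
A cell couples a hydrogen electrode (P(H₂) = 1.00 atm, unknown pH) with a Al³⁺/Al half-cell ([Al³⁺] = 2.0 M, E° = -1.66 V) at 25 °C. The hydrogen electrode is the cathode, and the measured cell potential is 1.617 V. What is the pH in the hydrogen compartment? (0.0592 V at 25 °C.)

pH = 0.63

E°_cell = 1.66 V and n = 6.
log Q = n(E° − E)/0.0592 = 6×(1.66 − 1.617)/0.0592 = 4.358.
With Q = [Al³⁺]^2·P(H₂)^3 / [H⁺]^6, solving for [H⁺] gives log[H⁺] = -0.626, so pH = 0.63.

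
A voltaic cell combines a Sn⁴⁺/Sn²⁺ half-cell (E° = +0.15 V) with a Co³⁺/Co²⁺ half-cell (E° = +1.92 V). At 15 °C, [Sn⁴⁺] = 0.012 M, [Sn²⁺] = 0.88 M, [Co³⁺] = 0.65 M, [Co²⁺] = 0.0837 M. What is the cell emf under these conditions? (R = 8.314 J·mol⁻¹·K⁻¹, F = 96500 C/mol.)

The Co³⁺/Co²⁺ couple has the higher reduction potential and acts as the cathode, so E°_cell = +1.92 − (+0.15) = 1.77 V.
Balancing electrons gives n = 2; the reaction quotient is Q = [Sn⁴⁺]·[Co²⁺]^2/([Sn²⁺]·[Co³⁺]^2) = 2.26 × 10^-4.
E = E° − (RT/nF) ln Q = 1.77 − (8.314×288)/(2×96500) × (-8.394) = 1.770 + 0.104 = 1.874 V.

1.87 V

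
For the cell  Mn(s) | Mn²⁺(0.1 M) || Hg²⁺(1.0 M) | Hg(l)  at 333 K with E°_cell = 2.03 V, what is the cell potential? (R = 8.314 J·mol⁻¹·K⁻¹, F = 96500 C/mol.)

2.06 V

Balancing electrons gives n = 2; the reaction quotient is Q = [Mn²⁺]/[Hg²⁺] = 0.100.
E = E° − (RT/nF) ln Q = 2.03 − (8.314×333)/(2×96500) × (-2.303) = 2.030 + 0.033 = 2.063 V.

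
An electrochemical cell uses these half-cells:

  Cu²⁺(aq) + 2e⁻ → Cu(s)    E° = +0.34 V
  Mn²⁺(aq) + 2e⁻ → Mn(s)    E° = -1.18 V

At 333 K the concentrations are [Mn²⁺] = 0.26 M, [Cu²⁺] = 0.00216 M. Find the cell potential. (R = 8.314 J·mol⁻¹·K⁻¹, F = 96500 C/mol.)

1.45 V

The Cu²⁺/Cu couple has the higher reduction potential and acts as the cathode, so E°_cell = +0.34 − (-1.18) = 1.52 V.
Balancing electrons gives n = 2; the reaction quotient is Q = [Mn²⁺]/[Cu²⁺] = 120.
E = E° − (RT/nF) ln Q = 1.52 − (8.314×333)/(2×96500) × (4.791) = 1.520 − 0.069 = 1.451 V.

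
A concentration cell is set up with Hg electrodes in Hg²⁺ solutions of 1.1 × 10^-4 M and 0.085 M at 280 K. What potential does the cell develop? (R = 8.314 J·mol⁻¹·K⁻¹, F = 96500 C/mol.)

0.080 V

Both half-cells are Hg²⁺/Hg, so E°_cell = 0. The concentrated side is the cathode; the cell reaction moves Hg²⁺ from high to low concentration with n = 2.
Q = [Hg²⁺]_dilute/[Hg²⁺]_conc = 1.1 × 10^-4/0.085 = 0.00129.
E = 0 − (RT/nF) ln Q = −((8.314×280)/(2×96500))(-6.650) = 0.0802 V.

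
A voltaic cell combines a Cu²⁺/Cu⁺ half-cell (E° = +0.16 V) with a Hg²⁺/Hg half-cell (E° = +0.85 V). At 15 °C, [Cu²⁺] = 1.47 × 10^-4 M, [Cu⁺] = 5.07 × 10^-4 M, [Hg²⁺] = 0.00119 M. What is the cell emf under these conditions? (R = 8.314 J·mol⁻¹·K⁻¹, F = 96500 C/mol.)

0.637 V

The Hg²⁺/Hg couple has the higher reduction potential and acts as the cathode, so E°_cell = +0.85 − (+0.16) = 0.69 V.
Balancing electrons gives n = 2; the reaction quotient is Q = [Cu²⁺]^2/([Cu⁺]^2·[Hg²⁺]) = 70.6.
E = E° − (RT/nF) ln Q = 0.69 − (8.314×288)/(2×96500) × (4.258) = 0.690 − 0.053 = 0.637 V.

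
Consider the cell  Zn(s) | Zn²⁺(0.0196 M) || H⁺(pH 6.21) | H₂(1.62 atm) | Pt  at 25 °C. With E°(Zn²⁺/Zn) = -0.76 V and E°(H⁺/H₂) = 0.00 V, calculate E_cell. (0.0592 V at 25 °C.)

0.44 V

The hydrogen couple is the cathode, so E°_cell = 0.76 V; n = 2.
[H⁺] = 10^(−6.21) = 6.2 × 10^-7 M, and Q = [Zn²⁺]·P(H₂) / [H⁺]^2 = 8.35 × 10^10.
E = E° − (0.0592/2) log Q = 0.76 − (0.0592/2)(10.922) = 0.437 V.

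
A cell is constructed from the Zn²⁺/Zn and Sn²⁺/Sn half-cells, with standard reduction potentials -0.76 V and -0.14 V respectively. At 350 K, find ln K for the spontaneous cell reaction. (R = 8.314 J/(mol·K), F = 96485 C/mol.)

E°_cell = -0.14 − (-0.76) = 0.62 V, with n = 2 electrons transferred.
At equilibrium E = 0, so the Nernst equation gives ln K = nFE°/RT = (2)(96485)(0.62)/((8.314)(350)) = 41.12.

ln K = 41.1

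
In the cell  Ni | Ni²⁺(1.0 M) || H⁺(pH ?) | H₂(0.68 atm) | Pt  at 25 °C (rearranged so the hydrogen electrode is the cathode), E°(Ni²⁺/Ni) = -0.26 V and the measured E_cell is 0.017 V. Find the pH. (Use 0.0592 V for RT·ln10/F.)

pH = 4.19

E°_cell = 0.26 V and n = 2.
log Q = n(E° − E)/0.0592 = 2×(0.26 − 0.017)/0.0592 = 8.209.
With Q = [Ni²⁺]·P(H₂) / [H⁺]^2, solving for [H⁺] gives log[H⁺] = -4.188, so pH = 4.19.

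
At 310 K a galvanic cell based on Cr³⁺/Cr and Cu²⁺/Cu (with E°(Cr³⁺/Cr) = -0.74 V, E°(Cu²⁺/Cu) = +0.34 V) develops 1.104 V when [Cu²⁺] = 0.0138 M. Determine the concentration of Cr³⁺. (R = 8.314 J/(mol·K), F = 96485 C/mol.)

1.1 × 10^-4 M

From the Nernst equation, ln Q = nF(E° − E)/RT = 6×96485×(1.08 − 1.104)/(8.314×310) = -5.391, so Q = 0.00456.
With Q = [Cr³⁺]^2/[Cu²⁺]^3 and the known concentrations, [Cr³⁺]^2 in the numerator gives [Cr³⁺] = 1.1 × 10^-4 M.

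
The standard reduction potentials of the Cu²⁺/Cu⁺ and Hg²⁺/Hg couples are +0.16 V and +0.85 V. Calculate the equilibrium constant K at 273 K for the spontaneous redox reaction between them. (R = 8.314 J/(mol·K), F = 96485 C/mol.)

E°_cell = +0.85 − (+0.16) = 0.69 V, with n = 2 electrons transferred.
At equilibrium E = 0, so the Nernst equation gives ln K = nFE°/RT = (2)(96485)(0.69)/((8.314)(273)) = 58.66.
K = e^58.66 = 3 × 10^25.

3 × 10^25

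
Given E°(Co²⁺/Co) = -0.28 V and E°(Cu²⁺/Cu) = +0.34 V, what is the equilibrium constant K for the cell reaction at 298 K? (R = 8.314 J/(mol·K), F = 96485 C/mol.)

9.4 × 10^20

E°_cell = +0.34 − (-0.28) = 0.62 V, with n = 2 electrons transferred.
At equilibrium E = 0, so the Nernst equation gives ln K = nFE°/RT = (2)(96485)(0.62)/((8.314)(298)) = 48.29.
K = e^48.29 = 9.4 × 10^20.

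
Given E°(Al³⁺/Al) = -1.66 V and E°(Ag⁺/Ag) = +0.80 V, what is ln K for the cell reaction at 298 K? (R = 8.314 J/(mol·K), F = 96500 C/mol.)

ln K = 287.4

E°_cell = +0.80 − (-1.66) = 2.46 V, with n = 3 electrons transferred.
At equilibrium E = 0, so the Nernst equation gives ln K = nFE°/RT = (3)(96500)(2.46)/((8.314)(298)) = 287.45.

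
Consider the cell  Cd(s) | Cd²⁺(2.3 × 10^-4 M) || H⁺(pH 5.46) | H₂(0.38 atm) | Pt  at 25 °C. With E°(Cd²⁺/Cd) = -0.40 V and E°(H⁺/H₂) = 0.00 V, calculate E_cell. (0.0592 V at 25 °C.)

0.20 V

The hydrogen couple is the cathode, so E°_cell = 0.40 V; n = 2.
[H⁺] = 10^(−5.46) = 3.5 × 10^-6 M, and Q = [Cd²⁺]·P(H₂) / [H⁺]^2 = 7.27 × 10^6.
E = E° − (0.0592/2) log Q = 0.40 − (0.0592/2)(6.862) = 0.197 V.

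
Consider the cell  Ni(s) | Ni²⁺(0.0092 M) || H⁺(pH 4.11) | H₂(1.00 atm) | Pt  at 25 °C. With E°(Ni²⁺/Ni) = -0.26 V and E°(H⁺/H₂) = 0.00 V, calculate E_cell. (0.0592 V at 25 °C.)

0.077 V

The hydrogen couple is the cathode, so E°_cell = 0.26 V; n = 2.
[H⁺] = 10^(−4.11) = 7.8 × 10^-5 M, and Q = [Ni²⁺]·P(H₂) / [H⁺]^2 = 1.53 × 10^6.
E = E° − (0.0592/2) log Q = 0.26 − (0.0592/2)(6.184) = 0.077 V.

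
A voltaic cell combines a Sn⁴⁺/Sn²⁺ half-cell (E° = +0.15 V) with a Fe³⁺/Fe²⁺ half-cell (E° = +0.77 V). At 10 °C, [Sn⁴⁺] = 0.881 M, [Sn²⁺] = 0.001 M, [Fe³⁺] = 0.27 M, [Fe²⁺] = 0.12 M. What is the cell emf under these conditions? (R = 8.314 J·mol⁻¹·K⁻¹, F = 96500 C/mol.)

0.557 V

The Fe³⁺/Fe²⁺ couple has the higher reduction potential and acts as the cathode, so E°_cell = +0.77 − (+0.15) = 0.62 V.
Balancing electrons gives n = 2; the reaction quotient is Q = [Sn⁴⁺]·[Fe²⁺]^2/([Sn²⁺]·[Fe³⁺]^2) = 174.
E = E° − (RT/nF) ln Q = 0.62 − (8.314×283)/(2×96500) × (5.159) = 0.620 − 0.063 = 0.557 V.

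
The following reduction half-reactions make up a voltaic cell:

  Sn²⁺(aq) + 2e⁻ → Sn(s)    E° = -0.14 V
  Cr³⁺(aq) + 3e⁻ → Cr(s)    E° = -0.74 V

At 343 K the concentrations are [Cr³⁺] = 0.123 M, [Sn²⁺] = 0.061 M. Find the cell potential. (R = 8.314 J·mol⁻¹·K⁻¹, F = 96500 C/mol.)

0.579 V

The Sn²⁺/Sn couple has the higher reduction potential and acts as the cathode, so E°_cell = -0.14 − (-0.74) = 0.60 V.
Balancing electrons gives n = 6; the reaction quotient is Q = [Cr³⁺]^2/[Sn²⁺]^3 = 66.7.
E = E° − (RT/nF) ln Q = 0.60 − (8.314×343)/(6×96500) × (4.200) = 0.600 − 0.021 = 0.579 V.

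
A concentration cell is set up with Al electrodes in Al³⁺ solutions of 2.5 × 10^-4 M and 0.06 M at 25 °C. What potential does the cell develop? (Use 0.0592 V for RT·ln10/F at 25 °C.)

0.047 V

Both half-cells are Al³⁺/Al, so E°_cell = 0. The concentrated side is the cathode; the cell reaction moves Al³⁺ from high to low concentration with n = 3.
Q = [Al³⁺]_dilute/[Al³⁺]_conc = 2.5 × 10^-4/0.06 = 0.00417.
E = 0 − (0.0592/3) log Q = −(0.0592/3)(-2.380) = 0.0470 V.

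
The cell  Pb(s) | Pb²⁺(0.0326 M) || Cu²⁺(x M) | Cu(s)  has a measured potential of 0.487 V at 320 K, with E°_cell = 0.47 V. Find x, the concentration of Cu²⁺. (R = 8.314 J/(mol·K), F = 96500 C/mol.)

From the Nernst equation, ln Q = nF(E° − E)/RT = 2×96500×(0.47 − 0.487)/(8.314×320) = -1.233, so Q = 0.291.
With Q = [Pb²⁺]/[Cu²⁺] and the known concentrations, [Cu²⁺] in the denominator gives [Cu²⁺] = 0.11 M.

0.11 M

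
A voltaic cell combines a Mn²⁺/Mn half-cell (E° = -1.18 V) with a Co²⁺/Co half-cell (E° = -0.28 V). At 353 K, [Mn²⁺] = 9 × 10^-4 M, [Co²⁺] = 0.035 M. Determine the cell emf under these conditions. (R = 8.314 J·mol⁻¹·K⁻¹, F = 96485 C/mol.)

0.956 V

The Co²⁺/Co couple has the higher reduction potential and acts as the cathode, so E°_cell = -0.28 − (-1.18) = 0.90 V.
Balancing electrons gives n = 2; the reaction quotient is Q = [Mn²⁺]/[Co²⁺] = 0.0257.
E = E° − (RT/nF) ln Q = 0.90 − (8.314×353)/(2×96485) × (-3.661) = 0.900 + 0.056 = 0.956 V.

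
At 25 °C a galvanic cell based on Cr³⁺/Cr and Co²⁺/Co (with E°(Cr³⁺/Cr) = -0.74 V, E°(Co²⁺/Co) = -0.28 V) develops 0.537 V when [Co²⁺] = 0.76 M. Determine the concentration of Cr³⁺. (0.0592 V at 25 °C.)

8.3 × 10^-5 M

From the Nernst equation, log Q = n(E° − E)/0.0592 = 6(0.46 − 0.537)/0.0592 = -7.804, so Q = 1.57 × 10^-8.
With Q = [Cr³⁺]^2/[Co²⁺]^3 and the known concentrations, [Cr³⁺]^2 in the numerator gives [Cr³⁺] = 8.3 × 10^-5 M.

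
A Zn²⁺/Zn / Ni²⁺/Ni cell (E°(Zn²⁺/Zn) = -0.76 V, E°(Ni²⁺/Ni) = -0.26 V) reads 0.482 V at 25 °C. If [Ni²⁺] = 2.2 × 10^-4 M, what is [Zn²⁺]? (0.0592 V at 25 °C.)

8.9 × 10^-4 M

From the Nernst equation, log Q = n(E° − E)/0.0592 = 2(0.50 − 0.482)/0.0592 = 0.608, so Q = 4.06.
With Q = [Zn²⁺]/[Ni²⁺] and the known concentrations, [Zn²⁺] in the numerator gives [Zn²⁺] = 8.9 × 10^-4 M.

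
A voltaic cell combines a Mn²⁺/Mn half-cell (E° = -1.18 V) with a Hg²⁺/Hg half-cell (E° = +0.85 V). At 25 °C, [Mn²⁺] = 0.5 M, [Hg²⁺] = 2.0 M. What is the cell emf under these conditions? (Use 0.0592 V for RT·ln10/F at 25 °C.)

The Hg²⁺/Hg couple has the higher reduction potential and acts as the cathode, so E°_cell = +0.85 − (-1.18) = 2.03 V.
Balancing electrons gives n = 2; the reaction quotient is Q = [Mn²⁺]/[Hg²⁺] = 0.250.
At 25 °C, E = E° − (0.0592/n) log Q = 2.03 − (0.0592/2)(-0.602) = 2.030 + 0.018 = 2.048 V.

2.05 V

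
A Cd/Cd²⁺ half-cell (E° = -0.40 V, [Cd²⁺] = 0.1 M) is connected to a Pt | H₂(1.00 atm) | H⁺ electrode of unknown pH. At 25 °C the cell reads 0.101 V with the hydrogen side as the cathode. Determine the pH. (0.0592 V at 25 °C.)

E°_cell = 0.40 V and n = 2.
log Q = n(E° − E)/0.0592 = 2×(0.40 − 0.101)/0.0592 = 10.101.
With Q = [Cd²⁺]·P(H₂) / [H⁺]^2, solving for [H⁺] gives log[H⁺] = -5.551, so pH = 5.55.

pH = 5.55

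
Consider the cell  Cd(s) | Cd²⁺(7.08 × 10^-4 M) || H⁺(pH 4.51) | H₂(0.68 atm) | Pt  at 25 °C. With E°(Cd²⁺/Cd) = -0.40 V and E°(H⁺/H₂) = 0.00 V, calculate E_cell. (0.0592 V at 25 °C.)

0.23 V

The hydrogen couple is the cathode, so E°_cell = 0.40 V; n = 2.
[H⁺] = 10^(−4.51) = 3.1 × 10^-5 M, and Q = [Cd²⁺]·P(H₂) / [H⁺]^2 = 5.04 × 10^5.
E = E° − (0.0592/2) log Q = 0.40 − (0.0592/2)(5.703) = 0.231 V.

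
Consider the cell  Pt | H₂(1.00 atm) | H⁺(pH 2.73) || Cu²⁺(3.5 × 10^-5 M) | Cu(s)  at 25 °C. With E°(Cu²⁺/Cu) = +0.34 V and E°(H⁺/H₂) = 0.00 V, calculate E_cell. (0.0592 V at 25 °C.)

The Cu²⁺/Cu couple is the cathode, so E°_cell = 0.34 V; n = 2.
[H⁺] = 10^(−2.73) = 0.0019 M, and Q = [H⁺]^2 / ([Cu²⁺]·P(H₂)) = 0.0991.
E = E° − (0.0592/2) log Q = 0.34 − (0.0592/2)(-1.004) = 0.370 V.

0.37 V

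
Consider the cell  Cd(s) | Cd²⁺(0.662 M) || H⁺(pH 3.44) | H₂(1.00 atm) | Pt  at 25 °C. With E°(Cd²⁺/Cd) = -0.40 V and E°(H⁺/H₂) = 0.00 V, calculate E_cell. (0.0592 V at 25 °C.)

0.20 V

The hydrogen couple is the cathode, so E°_cell = 0.40 V; n = 2.
[H⁺] = 10^(−3.44) = 3.6 × 10^-4 M, and Q = [Cd²⁺]·P(H₂) / [H⁺]^2 = 5.02 × 10^6.
E = E° − (0.0592/2) log Q = 0.40 − (0.0592/2)(6.701) = 0.202 V.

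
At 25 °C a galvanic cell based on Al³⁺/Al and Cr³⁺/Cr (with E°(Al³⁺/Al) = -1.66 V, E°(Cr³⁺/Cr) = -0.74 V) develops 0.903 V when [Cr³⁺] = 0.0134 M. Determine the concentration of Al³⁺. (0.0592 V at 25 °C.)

0.097 M

From the Nernst equation, log Q = n(E° − E)/0.0592 = 3(0.92 − 0.903)/0.0592 = 0.861, so Q = 7.27.
With Q = [Al³⁺]/[Cr³⁺] and the known concentrations, [Al³⁺] in the numerator gives [Al³⁺] = 0.097 M.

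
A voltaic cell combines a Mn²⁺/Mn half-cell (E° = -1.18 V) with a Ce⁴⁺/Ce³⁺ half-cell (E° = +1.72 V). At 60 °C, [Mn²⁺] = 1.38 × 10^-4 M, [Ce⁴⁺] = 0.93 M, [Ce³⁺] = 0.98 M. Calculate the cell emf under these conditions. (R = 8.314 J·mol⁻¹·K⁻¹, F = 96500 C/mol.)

3.03 V

The Ce⁴⁺/Ce³⁺ couple has the higher reduction potential and acts as the cathode, so E°_cell = +1.72 − (-1.18) = 2.90 V.
Balancing electrons gives n = 2; the reaction quotient is Q = [Mn²⁺]·[Ce³⁺]^2/[Ce⁴⁺]^2 = 1.53 × 10^-4.
E = E° − (RT/nF) ln Q = 2.90 − (8.314×333)/(2×96500) × (-8.784) = 2.900 + 0.126 = 3.026 V.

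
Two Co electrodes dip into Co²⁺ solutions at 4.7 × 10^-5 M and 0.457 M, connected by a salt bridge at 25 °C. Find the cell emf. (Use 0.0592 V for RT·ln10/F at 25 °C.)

Both half-cells are Co²⁺/Co, so E°_cell = 0. The concentrated side is the cathode; the cell reaction moves Co²⁺ from high to low concentration with n = 2.
Q = [Co²⁺]_dilute/[Co²⁺]_conc = 4.7 × 10^-5/0.457 = 1.03 × 10^-4.
E = 0 − (0.0592/2) log Q = −(0.0592/2)(-3.988) = 0.1180 V.

0.12 V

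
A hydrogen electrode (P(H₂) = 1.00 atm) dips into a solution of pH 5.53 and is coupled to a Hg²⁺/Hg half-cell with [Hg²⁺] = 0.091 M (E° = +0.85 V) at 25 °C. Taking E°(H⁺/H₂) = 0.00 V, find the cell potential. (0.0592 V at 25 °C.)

The Hg²⁺/Hg couple is the cathode, so E°_cell = 0.85 V; n = 2.
[H⁺] = 10^(−5.53) = 3 × 10^-6 M, and Q = [H⁺]^2 / ([Hg²⁺]·P(H₂)) = 9.57 × 10^-11.
E = E° − (0.0592/2) log Q = 0.85 − (0.0592/2)(-10.019) = 1.147 V.

1.15 V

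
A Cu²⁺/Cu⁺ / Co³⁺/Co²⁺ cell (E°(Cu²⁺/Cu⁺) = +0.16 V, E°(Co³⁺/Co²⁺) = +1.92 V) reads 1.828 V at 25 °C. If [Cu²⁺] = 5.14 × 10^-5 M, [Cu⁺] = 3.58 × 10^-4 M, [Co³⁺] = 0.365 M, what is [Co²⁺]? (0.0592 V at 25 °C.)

From the Nernst equation, log Q = n(E° − E)/0.0592 = 1(1.76 − 1.828)/0.0592 = -1.149, so Q = 0.0710.
With Q = [Cu²⁺]·[Co²⁺]/([Cu⁺]·[Co³⁺]) and the known concentrations, [Co²⁺] in the numerator gives [Co²⁺] = 0.18 M.

0.18 M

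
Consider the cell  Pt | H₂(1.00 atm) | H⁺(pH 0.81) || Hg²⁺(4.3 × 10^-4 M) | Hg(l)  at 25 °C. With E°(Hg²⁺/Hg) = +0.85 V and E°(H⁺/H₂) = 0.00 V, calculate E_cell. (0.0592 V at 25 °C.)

The Hg²⁺/Hg couple is the cathode, so E°_cell = 0.85 V; n = 2.
[H⁺] = 10^(−0.81) = 0.15 M, and Q = [H⁺]^2 / ([Hg²⁺]·P(H₂)) = 55.8.
E = E° − (0.0592/2) log Q = 0.85 − (0.0592/2)(1.747) = 0.798 V.

0.80 V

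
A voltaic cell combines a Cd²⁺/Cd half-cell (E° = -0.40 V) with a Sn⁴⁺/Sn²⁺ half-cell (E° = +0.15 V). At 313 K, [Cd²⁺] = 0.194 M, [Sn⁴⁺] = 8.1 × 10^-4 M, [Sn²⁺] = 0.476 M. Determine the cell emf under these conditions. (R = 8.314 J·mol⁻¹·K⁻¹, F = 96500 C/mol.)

The Sn⁴⁺/Sn²⁺ couple has the higher reduction potential and acts as the cathode, so E°_cell = +0.15 − (-0.40) = 0.55 V.
Balancing electrons gives n = 2; the reaction quotient is Q = [Cd²⁺]·[Sn²⁺]/[Sn⁴⁺] = 114.
E = E° − (RT/nF) ln Q = 0.55 − (8.314×313)/(2×96500) × (4.736) = 0.550 − 0.064 = 0.486 V.

0.486 V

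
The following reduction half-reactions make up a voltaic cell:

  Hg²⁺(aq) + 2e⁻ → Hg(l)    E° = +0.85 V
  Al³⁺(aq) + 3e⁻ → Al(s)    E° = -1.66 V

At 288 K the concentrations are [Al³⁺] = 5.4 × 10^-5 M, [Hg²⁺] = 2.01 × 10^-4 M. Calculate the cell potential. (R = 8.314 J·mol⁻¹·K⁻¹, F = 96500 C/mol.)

2.49 V

The Hg²⁺/Hg couple has the higher reduction potential and acts as the cathode, so E°_cell = +0.85 − (-1.66) = 2.51 V.
Balancing electrons gives n = 6; the reaction quotient is Q = [Al³⁺]^2/[Hg²⁺]^3 = 359.
E = E° − (RT/nF) ln Q = 2.51 − (8.314×288)/(6×96500) × (5.884) = 2.510 − 0.024 = 2.486 V.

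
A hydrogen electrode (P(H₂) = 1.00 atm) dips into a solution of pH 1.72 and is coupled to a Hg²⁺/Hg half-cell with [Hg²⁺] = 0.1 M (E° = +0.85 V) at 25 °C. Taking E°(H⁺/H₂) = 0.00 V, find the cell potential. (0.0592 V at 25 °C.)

The Hg²⁺/Hg couple is the cathode, so E°_cell = 0.85 V; n = 2.
[H⁺] = 10^(−1.72) = 0.019 M, and Q = [H⁺]^2 / ([Hg²⁺]·P(H₂)) = 0.00363.
E = E° − (0.0592/2) log Q = 0.85 − (0.0592/2)(-2.440) = 0.922 V.

0.92 V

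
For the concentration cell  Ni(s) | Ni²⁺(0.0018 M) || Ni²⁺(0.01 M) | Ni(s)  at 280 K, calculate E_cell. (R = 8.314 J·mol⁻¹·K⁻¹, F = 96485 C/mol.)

Both half-cells are Ni²⁺/Ni, so E°_cell = 0. The concentrated side is the cathode; the cell reaction moves Ni²⁺ from high to low concentration with n = 2.
Q = [Ni²⁺]_dilute/[Ni²⁺]_conc = 0.0018/0.01 = 0.180.
E = 0 − (RT/nF) ln Q = −((8.314×280)/(2×96485))(-1.715) = 0.0207 V.

0.021 V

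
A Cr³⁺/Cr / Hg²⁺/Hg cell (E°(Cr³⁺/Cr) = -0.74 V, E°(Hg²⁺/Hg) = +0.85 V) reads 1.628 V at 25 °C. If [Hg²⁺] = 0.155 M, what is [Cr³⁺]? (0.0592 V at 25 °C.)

From the Nernst equation, log Q = n(E° − E)/0.0592 = 6(1.59 − 1.628)/0.0592 = -3.851, so Q = 1.41 × 10^-4.
With Q = [Cr³⁺]^2/[Hg²⁺]^3 and the known concentrations, [Cr³⁺]^2 in the numerator gives [Cr³⁺] = 7.2 × 10^-4 M.

7.2 × 10^-4 M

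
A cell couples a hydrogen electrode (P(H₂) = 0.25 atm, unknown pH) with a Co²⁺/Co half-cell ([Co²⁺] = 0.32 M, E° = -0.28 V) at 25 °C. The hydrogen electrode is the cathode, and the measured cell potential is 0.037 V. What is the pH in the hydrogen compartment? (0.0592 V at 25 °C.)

E°_cell = 0.28 V and n = 2.
log Q = n(E° − E)/0.0592 = 2×(0.28 − 0.037)/0.0592 = 8.209.
With Q = [Co²⁺]·P(H₂) / [H⁺]^2, solving for [H⁺] gives log[H⁺] = -4.653, so pH = 4.65.

pH = 4.65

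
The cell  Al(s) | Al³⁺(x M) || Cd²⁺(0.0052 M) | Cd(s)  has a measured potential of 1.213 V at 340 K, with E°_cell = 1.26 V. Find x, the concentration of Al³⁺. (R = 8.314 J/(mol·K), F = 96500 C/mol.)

From the Nernst equation, ln Q = nF(E° − E)/RT = 6×96500×(1.26 − 1.213)/(8.314×340) = 9.627, so Q = 1.52 × 10^4.
With Q = [Al³⁺]^2/[Cd²⁺]^3 and the known concentrations, [Al³⁺]^2 in the numerator gives [Al³⁺] = 0.046 M.

0.046 M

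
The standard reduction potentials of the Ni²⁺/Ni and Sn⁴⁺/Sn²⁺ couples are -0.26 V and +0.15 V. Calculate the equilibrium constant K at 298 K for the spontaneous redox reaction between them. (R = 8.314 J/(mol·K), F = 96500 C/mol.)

E°_cell = +0.15 − (-0.26) = 0.41 V, with n = 2 electrons transferred.
At equilibrium E = 0, so the Nernst equation gives ln K = nFE°/RT = (2)(96500)(0.41)/((8.314)(298)) = 31.94.
K = e^31.94 = 7.4 × 10^13.

7.4 × 10^13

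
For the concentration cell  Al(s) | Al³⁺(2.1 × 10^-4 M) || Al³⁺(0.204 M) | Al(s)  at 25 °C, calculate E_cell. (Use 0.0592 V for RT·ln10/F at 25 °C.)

0.059 V

Both half-cells are Al³⁺/Al, so E°_cell = 0. The concentrated side is the cathode; the cell reaction moves Al³⁺ from high to low concentration with n = 3.
Q = [Al³⁺]_dilute/[Al³⁺]_conc = 2.1 × 10^-4/0.204 = 0.00103.
E = 0 − (0.0592/3) log Q = −(0.0592/3)(-2.987) = 0.0589 V.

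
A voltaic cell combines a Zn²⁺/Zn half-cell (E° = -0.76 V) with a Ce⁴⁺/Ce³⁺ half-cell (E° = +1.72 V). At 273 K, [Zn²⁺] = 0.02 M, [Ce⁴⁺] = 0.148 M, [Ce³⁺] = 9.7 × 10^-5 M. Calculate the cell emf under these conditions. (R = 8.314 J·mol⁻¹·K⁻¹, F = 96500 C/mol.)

The Ce⁴⁺/Ce³⁺ couple has the higher reduction potential and acts as the cathode, so E°_cell = +1.72 − (-0.76) = 2.48 V.
Balancing electrons gives n = 2; the reaction quotient is Q = [Zn²⁺]·[Ce³⁺]^2/[Ce⁴⁺]^2 = 8.59 × 10^-9.
E = E° − (RT/nF) ln Q = 2.48 − (8.314×273)/(2×96500) × (-18.573) = 2.480 + 0.218 = 2.698 V.

2.70 V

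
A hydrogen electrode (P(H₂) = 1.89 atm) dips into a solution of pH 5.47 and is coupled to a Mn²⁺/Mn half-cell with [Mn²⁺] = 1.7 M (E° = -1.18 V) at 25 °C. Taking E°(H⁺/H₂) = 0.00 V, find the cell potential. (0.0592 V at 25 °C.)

0.84 V

The hydrogen couple is the cathode, so E°_cell = 1.18 V; n = 2.
[H⁺] = 10^(−5.47) = 3.4 × 10^-6 M, and Q = [Mn²⁺]·P(H₂) / [H⁺]^2 = 2.8 × 10^11.
E = E° − (0.0592/2) log Q = 1.18 − (0.0592/2)(11.447) = 0.841 V.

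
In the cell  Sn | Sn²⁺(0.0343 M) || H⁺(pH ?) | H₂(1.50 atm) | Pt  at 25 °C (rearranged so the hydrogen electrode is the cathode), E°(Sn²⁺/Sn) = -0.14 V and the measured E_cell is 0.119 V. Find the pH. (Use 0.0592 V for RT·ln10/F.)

pH = 1.00

E°_cell = 0.14 V and n = 2.
log Q = n(E° − E)/0.0592 = 2×(0.14 − 0.119)/0.0592 = 0.709.
With Q = [Sn²⁺]·P(H₂) / [H⁺]^2, solving for [H⁺] gives log[H⁺] = -0.999, so pH = 1.00.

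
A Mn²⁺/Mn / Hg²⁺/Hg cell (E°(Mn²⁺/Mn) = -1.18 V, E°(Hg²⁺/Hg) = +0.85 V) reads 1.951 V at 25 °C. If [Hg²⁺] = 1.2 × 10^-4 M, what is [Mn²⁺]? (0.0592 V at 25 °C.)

0.056 M

From the Nernst equation, log Q = n(E° − E)/0.0592 = 2(2.03 − 1.951)/0.0592 = 2.669, so Q = 467.
With Q = [Mn²⁺]/[Hg²⁺] and the known concentrations, [Mn²⁺] in the numerator gives [Mn²⁺] = 0.056 M.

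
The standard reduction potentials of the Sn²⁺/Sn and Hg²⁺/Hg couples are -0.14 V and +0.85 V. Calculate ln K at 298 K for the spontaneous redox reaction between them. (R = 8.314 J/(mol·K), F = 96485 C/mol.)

E°_cell = +0.85 − (-0.14) = 0.99 V, with n = 2 electrons transferred.
At equilibrium E = 0, so the Nernst equation gives ln K = nFE°/RT = (2)(96485)(0.99)/((8.314)(298)) = 77.11.

ln K = 77.1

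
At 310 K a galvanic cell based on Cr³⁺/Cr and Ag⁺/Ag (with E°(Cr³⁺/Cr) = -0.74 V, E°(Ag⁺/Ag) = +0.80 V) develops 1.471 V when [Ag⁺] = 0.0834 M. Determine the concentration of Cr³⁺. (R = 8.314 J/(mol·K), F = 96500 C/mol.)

1.3 M

From the Nernst equation, ln Q = nF(E° − E)/RT = 3×96500×(1.54 − 1.471)/(8.314×310) = 7.750, so Q = 2320.
With Q = [Cr³⁺]/[Ag⁺]^3 and the known concentrations, [Cr³⁺] in the numerator gives [Cr³⁺] = 1.3 M.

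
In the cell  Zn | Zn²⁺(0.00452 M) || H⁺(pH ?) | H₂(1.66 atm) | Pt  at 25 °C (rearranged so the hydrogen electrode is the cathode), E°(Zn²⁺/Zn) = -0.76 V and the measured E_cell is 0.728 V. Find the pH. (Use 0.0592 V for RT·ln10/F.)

E°_cell = 0.76 V and n = 2.
log Q = n(E° − E)/0.0592 = 2×(0.76 − 0.728)/0.0592 = 1.081.
With Q = [Zn²⁺]·P(H₂) / [H⁺]^2, solving for [H⁺] gives log[H⁺] = -1.603, so pH = 1.60.

pH = 1.60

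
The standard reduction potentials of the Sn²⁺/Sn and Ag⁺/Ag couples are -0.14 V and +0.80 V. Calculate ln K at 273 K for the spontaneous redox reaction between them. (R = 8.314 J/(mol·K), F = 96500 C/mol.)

ln K = 79.9

E°_cell = +0.80 − (-0.14) = 0.94 V, with n = 2 electrons transferred.
At equilibrium E = 0, so the Nernst equation gives ln K = nFE°/RT = (2)(96500)(0.94)/((8.314)(273)) = 79.93.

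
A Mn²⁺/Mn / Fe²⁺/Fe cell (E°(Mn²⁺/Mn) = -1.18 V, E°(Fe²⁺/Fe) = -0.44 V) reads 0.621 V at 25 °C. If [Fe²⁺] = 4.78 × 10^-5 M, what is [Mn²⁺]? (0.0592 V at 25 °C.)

From the Nernst equation, log Q = n(E° − E)/0.0592 = 2(0.74 − 0.621)/0.0592 = 4.020, so Q = 1.05 × 10^4.
With Q = [Mn²⁺]/[Fe²⁺] and the known concentrations, [Mn²⁺] in the numerator gives [Mn²⁺] = 0.5 M.

0.5 M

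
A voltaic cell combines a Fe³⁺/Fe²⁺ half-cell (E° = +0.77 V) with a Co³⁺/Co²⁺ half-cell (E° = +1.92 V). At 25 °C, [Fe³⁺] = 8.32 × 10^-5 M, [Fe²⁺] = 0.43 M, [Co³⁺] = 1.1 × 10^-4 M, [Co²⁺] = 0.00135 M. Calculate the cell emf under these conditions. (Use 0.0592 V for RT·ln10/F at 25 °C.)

1.31 V

The Co³⁺/Co²⁺ couple has the higher reduction potential and acts as the cathode, so E°_cell = +1.92 − (+0.77) = 1.15 V.
Balancing electrons gives n = 1; the reaction quotient is Q = [Fe³⁺]·[Co²⁺]/([Fe²⁺]·[Co³⁺]) = 0.00237.
At 25 °C, E = E° − (0.0592/n) log Q = 1.15 − (0.0592/1)(-2.624) = 1.150 + 0.155 = 1.305 V.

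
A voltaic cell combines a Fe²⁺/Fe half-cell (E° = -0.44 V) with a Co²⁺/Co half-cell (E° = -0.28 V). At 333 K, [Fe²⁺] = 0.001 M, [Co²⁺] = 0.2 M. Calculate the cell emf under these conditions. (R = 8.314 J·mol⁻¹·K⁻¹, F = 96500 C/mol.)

0.236 V

The Co²⁺/Co couple has the higher reduction potential and acts as the cathode, so E°_cell = -0.28 − (-0.44) = 0.16 V.
Balancing electrons gives n = 2; the reaction quotient is Q = [Fe²⁺]/[Co²⁺] = 0.00500.
E = E° − (RT/nF) ln Q = 0.16 − (8.314×333)/(2×96500) × (-5.298) = 0.160 + 0.076 = 0.236 V.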